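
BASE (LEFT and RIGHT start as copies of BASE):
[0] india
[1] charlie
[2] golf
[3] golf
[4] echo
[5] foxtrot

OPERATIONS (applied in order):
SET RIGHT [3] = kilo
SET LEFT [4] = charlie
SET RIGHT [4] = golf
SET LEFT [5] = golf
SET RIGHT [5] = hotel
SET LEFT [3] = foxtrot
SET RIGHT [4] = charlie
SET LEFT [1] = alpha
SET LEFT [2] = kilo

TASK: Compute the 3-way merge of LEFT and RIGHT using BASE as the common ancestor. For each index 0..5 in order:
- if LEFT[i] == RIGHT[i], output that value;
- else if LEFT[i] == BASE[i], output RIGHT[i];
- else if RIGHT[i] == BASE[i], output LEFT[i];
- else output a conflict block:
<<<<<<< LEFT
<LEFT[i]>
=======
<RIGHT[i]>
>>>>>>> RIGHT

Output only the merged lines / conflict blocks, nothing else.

Answer: india
alpha
kilo
<<<<<<< LEFT
foxtrot
=======
kilo
>>>>>>> RIGHT
charlie
<<<<<<< LEFT
golf
=======
hotel
>>>>>>> RIGHT

Derivation:
Final LEFT:  [india, alpha, kilo, foxtrot, charlie, golf]
Final RIGHT: [india, charlie, golf, kilo, charlie, hotel]
i=0: L=india R=india -> agree -> india
i=1: L=alpha, R=charlie=BASE -> take LEFT -> alpha
i=2: L=kilo, R=golf=BASE -> take LEFT -> kilo
i=3: BASE=golf L=foxtrot R=kilo all differ -> CONFLICT
i=4: L=charlie R=charlie -> agree -> charlie
i=5: BASE=foxtrot L=golf R=hotel all differ -> CONFLICT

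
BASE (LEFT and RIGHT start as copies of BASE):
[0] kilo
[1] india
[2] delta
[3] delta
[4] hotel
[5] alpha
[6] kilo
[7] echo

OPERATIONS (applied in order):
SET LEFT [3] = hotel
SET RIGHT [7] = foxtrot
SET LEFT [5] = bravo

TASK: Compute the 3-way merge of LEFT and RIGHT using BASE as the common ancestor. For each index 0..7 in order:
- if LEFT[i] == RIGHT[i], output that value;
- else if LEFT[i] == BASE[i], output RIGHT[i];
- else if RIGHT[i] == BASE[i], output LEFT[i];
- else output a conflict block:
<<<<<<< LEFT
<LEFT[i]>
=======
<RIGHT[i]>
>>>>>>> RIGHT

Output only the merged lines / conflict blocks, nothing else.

Final LEFT:  [kilo, india, delta, hotel, hotel, bravo, kilo, echo]
Final RIGHT: [kilo, india, delta, delta, hotel, alpha, kilo, foxtrot]
i=0: L=kilo R=kilo -> agree -> kilo
i=1: L=india R=india -> agree -> india
i=2: L=delta R=delta -> agree -> delta
i=3: L=hotel, R=delta=BASE -> take LEFT -> hotel
i=4: L=hotel R=hotel -> agree -> hotel
i=5: L=bravo, R=alpha=BASE -> take LEFT -> bravo
i=6: L=kilo R=kilo -> agree -> kilo
i=7: L=echo=BASE, R=foxtrot -> take RIGHT -> foxtrot

Answer: kilo
india
delta
hotel
hotel
bravo
kilo
foxtrot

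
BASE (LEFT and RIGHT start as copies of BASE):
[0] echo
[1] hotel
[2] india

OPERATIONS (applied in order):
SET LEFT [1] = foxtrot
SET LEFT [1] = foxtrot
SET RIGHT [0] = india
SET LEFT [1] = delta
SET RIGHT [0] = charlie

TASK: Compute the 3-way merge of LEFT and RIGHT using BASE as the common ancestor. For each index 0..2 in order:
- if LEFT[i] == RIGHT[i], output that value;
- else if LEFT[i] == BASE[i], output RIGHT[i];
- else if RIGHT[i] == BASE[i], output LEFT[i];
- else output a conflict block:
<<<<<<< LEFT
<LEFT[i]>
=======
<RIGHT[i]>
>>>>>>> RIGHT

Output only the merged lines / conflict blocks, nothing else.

Answer: charlie
delta
india

Derivation:
Final LEFT:  [echo, delta, india]
Final RIGHT: [charlie, hotel, india]
i=0: L=echo=BASE, R=charlie -> take RIGHT -> charlie
i=1: L=delta, R=hotel=BASE -> take LEFT -> delta
i=2: L=india R=india -> agree -> india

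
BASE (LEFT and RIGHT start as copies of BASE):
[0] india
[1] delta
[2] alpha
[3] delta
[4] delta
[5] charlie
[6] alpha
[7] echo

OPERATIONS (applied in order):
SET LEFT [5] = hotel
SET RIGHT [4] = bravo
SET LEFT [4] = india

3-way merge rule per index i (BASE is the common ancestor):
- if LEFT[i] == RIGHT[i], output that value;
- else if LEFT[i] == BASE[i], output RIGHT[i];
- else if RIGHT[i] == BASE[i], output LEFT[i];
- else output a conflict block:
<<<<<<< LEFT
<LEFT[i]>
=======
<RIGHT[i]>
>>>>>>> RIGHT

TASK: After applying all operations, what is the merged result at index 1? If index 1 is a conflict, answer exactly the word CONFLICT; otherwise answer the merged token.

Answer: delta

Derivation:
Final LEFT:  [india, delta, alpha, delta, india, hotel, alpha, echo]
Final RIGHT: [india, delta, alpha, delta, bravo, charlie, alpha, echo]
i=0: L=india R=india -> agree -> india
i=1: L=delta R=delta -> agree -> delta
i=2: L=alpha R=alpha -> agree -> alpha
i=3: L=delta R=delta -> agree -> delta
i=4: BASE=delta L=india R=bravo all differ -> CONFLICT
i=5: L=hotel, R=charlie=BASE -> take LEFT -> hotel
i=6: L=alpha R=alpha -> agree -> alpha
i=7: L=echo R=echo -> agree -> echo
Index 1 -> delta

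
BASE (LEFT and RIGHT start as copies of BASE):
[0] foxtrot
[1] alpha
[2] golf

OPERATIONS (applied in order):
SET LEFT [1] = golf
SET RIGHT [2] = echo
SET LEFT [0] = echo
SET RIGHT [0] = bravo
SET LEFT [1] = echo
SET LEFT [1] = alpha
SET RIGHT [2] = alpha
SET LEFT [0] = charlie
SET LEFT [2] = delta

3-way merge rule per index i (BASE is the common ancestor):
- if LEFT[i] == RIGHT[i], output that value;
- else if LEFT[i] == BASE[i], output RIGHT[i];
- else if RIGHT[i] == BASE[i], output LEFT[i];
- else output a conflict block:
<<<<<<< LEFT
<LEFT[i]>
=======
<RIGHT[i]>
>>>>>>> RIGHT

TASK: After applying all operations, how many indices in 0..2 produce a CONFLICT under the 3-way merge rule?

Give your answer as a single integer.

Answer: 2

Derivation:
Final LEFT:  [charlie, alpha, delta]
Final RIGHT: [bravo, alpha, alpha]
i=0: BASE=foxtrot L=charlie R=bravo all differ -> CONFLICT
i=1: L=alpha R=alpha -> agree -> alpha
i=2: BASE=golf L=delta R=alpha all differ -> CONFLICT
Conflict count: 2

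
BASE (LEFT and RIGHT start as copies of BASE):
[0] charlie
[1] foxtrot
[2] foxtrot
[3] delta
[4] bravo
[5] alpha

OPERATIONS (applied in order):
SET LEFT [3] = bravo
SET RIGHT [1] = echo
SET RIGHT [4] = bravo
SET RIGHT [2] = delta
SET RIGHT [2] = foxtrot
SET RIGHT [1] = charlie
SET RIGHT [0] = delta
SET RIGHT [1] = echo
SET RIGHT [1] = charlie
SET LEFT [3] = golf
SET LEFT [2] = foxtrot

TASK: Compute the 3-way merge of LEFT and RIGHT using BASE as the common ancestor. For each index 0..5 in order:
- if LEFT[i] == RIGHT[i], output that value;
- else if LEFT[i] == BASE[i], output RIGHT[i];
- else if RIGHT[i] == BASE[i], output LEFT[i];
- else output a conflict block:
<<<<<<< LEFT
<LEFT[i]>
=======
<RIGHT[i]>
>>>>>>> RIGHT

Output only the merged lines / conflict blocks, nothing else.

Final LEFT:  [charlie, foxtrot, foxtrot, golf, bravo, alpha]
Final RIGHT: [delta, charlie, foxtrot, delta, bravo, alpha]
i=0: L=charlie=BASE, R=delta -> take RIGHT -> delta
i=1: L=foxtrot=BASE, R=charlie -> take RIGHT -> charlie
i=2: L=foxtrot R=foxtrot -> agree -> foxtrot
i=3: L=golf, R=delta=BASE -> take LEFT -> golf
i=4: L=bravo R=bravo -> agree -> bravo
i=5: L=alpha R=alpha -> agree -> alpha

Answer: delta
charlie
foxtrot
golf
bravo
alpha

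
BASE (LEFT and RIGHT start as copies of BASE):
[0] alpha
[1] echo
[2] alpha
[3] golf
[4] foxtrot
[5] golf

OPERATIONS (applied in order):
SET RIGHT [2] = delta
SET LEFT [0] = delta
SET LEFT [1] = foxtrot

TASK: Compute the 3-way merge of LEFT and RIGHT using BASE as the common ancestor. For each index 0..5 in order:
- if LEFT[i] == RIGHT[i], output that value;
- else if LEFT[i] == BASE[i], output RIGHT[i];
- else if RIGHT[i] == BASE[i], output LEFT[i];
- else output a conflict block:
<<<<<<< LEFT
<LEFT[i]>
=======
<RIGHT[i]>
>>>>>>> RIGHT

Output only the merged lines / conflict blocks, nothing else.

Answer: delta
foxtrot
delta
golf
foxtrot
golf

Derivation:
Final LEFT:  [delta, foxtrot, alpha, golf, foxtrot, golf]
Final RIGHT: [alpha, echo, delta, golf, foxtrot, golf]
i=0: L=delta, R=alpha=BASE -> take LEFT -> delta
i=1: L=foxtrot, R=echo=BASE -> take LEFT -> foxtrot
i=2: L=alpha=BASE, R=delta -> take RIGHT -> delta
i=3: L=golf R=golf -> agree -> golf
i=4: L=foxtrot R=foxtrot -> agree -> foxtrot
i=5: L=golf R=golf -> agree -> golf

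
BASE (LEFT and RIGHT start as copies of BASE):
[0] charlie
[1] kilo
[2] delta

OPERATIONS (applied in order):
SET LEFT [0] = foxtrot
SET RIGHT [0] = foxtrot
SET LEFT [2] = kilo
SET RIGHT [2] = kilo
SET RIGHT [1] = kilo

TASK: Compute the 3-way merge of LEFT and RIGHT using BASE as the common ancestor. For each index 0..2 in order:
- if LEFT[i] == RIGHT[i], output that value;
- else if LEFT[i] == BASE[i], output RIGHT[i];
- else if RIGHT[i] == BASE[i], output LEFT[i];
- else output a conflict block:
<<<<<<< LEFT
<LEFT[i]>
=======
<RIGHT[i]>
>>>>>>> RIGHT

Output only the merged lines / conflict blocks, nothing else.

Final LEFT:  [foxtrot, kilo, kilo]
Final RIGHT: [foxtrot, kilo, kilo]
i=0: L=foxtrot R=foxtrot -> agree -> foxtrot
i=1: L=kilo R=kilo -> agree -> kilo
i=2: L=kilo R=kilo -> agree -> kilo

Answer: foxtrot
kilo
kilo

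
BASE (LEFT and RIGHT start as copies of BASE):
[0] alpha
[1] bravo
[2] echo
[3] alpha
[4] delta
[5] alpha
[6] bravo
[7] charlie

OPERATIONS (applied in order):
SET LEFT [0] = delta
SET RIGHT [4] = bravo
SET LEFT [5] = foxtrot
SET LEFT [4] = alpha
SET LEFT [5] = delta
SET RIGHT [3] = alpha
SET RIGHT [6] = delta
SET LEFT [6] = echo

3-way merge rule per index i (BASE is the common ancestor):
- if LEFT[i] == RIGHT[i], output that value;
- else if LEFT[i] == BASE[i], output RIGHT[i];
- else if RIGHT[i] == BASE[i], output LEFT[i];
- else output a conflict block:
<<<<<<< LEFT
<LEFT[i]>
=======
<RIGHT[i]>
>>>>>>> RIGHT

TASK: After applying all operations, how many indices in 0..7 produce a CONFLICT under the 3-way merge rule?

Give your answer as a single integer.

Final LEFT:  [delta, bravo, echo, alpha, alpha, delta, echo, charlie]
Final RIGHT: [alpha, bravo, echo, alpha, bravo, alpha, delta, charlie]
i=0: L=delta, R=alpha=BASE -> take LEFT -> delta
i=1: L=bravo R=bravo -> agree -> bravo
i=2: L=echo R=echo -> agree -> echo
i=3: L=alpha R=alpha -> agree -> alpha
i=4: BASE=delta L=alpha R=bravo all differ -> CONFLICT
i=5: L=delta, R=alpha=BASE -> take LEFT -> delta
i=6: BASE=bravo L=echo R=delta all differ -> CONFLICT
i=7: L=charlie R=charlie -> agree -> charlie
Conflict count: 2

Answer: 2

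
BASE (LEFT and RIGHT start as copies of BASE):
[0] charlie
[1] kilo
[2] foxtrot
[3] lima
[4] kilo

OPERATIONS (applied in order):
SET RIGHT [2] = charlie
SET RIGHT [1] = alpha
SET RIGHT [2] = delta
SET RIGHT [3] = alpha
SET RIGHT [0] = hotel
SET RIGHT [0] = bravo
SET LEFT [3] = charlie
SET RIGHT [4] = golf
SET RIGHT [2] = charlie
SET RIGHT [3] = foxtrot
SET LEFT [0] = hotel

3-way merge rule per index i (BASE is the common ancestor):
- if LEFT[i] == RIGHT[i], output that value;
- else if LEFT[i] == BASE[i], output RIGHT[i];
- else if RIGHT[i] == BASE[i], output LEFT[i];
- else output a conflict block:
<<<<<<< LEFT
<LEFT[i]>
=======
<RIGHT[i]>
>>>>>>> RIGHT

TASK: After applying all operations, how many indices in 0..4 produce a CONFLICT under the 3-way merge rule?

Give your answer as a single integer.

Answer: 2

Derivation:
Final LEFT:  [hotel, kilo, foxtrot, charlie, kilo]
Final RIGHT: [bravo, alpha, charlie, foxtrot, golf]
i=0: BASE=charlie L=hotel R=bravo all differ -> CONFLICT
i=1: L=kilo=BASE, R=alpha -> take RIGHT -> alpha
i=2: L=foxtrot=BASE, R=charlie -> take RIGHT -> charlie
i=3: BASE=lima L=charlie R=foxtrot all differ -> CONFLICT
i=4: L=kilo=BASE, R=golf -> take RIGHT -> golf
Conflict count: 2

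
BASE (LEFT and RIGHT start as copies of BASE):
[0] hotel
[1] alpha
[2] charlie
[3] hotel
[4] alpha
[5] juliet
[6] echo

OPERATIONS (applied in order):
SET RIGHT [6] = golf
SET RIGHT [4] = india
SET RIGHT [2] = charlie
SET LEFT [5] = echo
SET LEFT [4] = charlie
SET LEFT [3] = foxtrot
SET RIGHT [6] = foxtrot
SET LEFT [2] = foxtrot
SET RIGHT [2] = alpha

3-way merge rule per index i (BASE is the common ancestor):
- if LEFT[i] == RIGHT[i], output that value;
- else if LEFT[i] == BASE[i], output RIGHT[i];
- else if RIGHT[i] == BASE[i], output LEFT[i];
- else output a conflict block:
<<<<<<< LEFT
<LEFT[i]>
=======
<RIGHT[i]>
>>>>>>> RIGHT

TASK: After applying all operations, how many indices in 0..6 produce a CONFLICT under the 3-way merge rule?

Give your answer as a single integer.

Final LEFT:  [hotel, alpha, foxtrot, foxtrot, charlie, echo, echo]
Final RIGHT: [hotel, alpha, alpha, hotel, india, juliet, foxtrot]
i=0: L=hotel R=hotel -> agree -> hotel
i=1: L=alpha R=alpha -> agree -> alpha
i=2: BASE=charlie L=foxtrot R=alpha all differ -> CONFLICT
i=3: L=foxtrot, R=hotel=BASE -> take LEFT -> foxtrot
i=4: BASE=alpha L=charlie R=india all differ -> CONFLICT
i=5: L=echo, R=juliet=BASE -> take LEFT -> echo
i=6: L=echo=BASE, R=foxtrot -> take RIGHT -> foxtrot
Conflict count: 2

Answer: 2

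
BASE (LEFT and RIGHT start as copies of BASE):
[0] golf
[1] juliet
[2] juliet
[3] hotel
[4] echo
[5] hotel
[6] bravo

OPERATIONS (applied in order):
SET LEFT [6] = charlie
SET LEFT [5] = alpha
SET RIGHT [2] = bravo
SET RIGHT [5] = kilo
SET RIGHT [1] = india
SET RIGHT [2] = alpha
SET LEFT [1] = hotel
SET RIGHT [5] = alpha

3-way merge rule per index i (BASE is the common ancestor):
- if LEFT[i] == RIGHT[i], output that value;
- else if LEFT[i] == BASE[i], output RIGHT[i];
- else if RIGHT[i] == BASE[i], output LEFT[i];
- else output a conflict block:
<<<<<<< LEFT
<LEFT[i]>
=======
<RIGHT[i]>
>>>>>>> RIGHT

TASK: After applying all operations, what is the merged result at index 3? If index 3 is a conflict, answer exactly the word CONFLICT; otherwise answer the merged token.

Final LEFT:  [golf, hotel, juliet, hotel, echo, alpha, charlie]
Final RIGHT: [golf, india, alpha, hotel, echo, alpha, bravo]
i=0: L=golf R=golf -> agree -> golf
i=1: BASE=juliet L=hotel R=india all differ -> CONFLICT
i=2: L=juliet=BASE, R=alpha -> take RIGHT -> alpha
i=3: L=hotel R=hotel -> agree -> hotel
i=4: L=echo R=echo -> agree -> echo
i=5: L=alpha R=alpha -> agree -> alpha
i=6: L=charlie, R=bravo=BASE -> take LEFT -> charlie
Index 3 -> hotel

Answer: hotel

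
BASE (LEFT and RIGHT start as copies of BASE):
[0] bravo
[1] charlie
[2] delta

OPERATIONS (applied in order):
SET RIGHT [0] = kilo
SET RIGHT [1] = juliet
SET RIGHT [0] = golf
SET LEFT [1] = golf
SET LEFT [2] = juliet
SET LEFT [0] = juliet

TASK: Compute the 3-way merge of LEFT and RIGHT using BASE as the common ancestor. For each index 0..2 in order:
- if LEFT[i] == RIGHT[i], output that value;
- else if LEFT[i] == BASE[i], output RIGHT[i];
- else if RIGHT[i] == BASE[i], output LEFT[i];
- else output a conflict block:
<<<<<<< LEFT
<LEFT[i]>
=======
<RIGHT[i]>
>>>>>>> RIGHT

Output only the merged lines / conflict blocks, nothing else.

Final LEFT:  [juliet, golf, juliet]
Final RIGHT: [golf, juliet, delta]
i=0: BASE=bravo L=juliet R=golf all differ -> CONFLICT
i=1: BASE=charlie L=golf R=juliet all differ -> CONFLICT
i=2: L=juliet, R=delta=BASE -> take LEFT -> juliet

Answer: <<<<<<< LEFT
juliet
=======
golf
>>>>>>> RIGHT
<<<<<<< LEFT
golf
=======
juliet
>>>>>>> RIGHT
juliet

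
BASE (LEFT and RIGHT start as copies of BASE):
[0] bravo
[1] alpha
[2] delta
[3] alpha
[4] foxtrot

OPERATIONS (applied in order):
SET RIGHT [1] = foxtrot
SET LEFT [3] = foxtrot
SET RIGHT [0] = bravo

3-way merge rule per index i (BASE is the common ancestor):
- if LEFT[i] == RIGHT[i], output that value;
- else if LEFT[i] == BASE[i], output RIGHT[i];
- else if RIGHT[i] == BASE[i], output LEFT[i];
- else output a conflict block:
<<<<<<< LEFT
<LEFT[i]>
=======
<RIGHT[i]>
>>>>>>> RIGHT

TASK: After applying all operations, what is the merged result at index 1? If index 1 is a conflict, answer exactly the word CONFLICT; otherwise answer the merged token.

Answer: foxtrot

Derivation:
Final LEFT:  [bravo, alpha, delta, foxtrot, foxtrot]
Final RIGHT: [bravo, foxtrot, delta, alpha, foxtrot]
i=0: L=bravo R=bravo -> agree -> bravo
i=1: L=alpha=BASE, R=foxtrot -> take RIGHT -> foxtrot
i=2: L=delta R=delta -> agree -> delta
i=3: L=foxtrot, R=alpha=BASE -> take LEFT -> foxtrot
i=4: L=foxtrot R=foxtrot -> agree -> foxtrot
Index 1 -> foxtrot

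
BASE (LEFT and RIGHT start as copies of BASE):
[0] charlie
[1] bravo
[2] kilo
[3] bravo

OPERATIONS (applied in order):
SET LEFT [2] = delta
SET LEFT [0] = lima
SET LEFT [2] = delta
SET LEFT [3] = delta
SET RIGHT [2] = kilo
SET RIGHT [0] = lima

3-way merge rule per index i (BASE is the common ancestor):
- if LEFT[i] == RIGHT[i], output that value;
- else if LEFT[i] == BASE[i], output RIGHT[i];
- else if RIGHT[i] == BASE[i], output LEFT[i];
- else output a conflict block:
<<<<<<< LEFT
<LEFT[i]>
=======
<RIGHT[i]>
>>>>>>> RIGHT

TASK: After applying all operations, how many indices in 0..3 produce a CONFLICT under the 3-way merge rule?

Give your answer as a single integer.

Final LEFT:  [lima, bravo, delta, delta]
Final RIGHT: [lima, bravo, kilo, bravo]
i=0: L=lima R=lima -> agree -> lima
i=1: L=bravo R=bravo -> agree -> bravo
i=2: L=delta, R=kilo=BASE -> take LEFT -> delta
i=3: L=delta, R=bravo=BASE -> take LEFT -> delta
Conflict count: 0

Answer: 0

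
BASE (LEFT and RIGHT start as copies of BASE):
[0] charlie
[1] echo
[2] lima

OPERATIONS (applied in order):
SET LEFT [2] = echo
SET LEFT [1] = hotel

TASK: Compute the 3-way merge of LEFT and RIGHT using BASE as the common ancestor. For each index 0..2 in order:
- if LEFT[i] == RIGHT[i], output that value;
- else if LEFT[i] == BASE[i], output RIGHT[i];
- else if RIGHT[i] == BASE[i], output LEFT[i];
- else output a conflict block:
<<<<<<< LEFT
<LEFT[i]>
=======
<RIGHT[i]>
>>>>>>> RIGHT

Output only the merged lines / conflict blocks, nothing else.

Answer: charlie
hotel
echo

Derivation:
Final LEFT:  [charlie, hotel, echo]
Final RIGHT: [charlie, echo, lima]
i=0: L=charlie R=charlie -> agree -> charlie
i=1: L=hotel, R=echo=BASE -> take LEFT -> hotel
i=2: L=echo, R=lima=BASE -> take LEFT -> echo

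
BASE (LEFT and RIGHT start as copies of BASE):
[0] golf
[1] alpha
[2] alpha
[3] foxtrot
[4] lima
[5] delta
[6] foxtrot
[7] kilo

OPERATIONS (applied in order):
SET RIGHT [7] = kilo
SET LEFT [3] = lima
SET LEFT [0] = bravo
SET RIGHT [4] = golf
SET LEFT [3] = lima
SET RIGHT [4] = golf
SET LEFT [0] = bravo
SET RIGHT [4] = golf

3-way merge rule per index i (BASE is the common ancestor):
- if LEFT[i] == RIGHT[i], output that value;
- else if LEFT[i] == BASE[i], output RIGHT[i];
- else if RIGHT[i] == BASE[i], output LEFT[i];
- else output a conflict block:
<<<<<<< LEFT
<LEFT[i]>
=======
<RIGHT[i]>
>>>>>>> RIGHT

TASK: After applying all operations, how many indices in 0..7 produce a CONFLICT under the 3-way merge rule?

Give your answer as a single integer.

Final LEFT:  [bravo, alpha, alpha, lima, lima, delta, foxtrot, kilo]
Final RIGHT: [golf, alpha, alpha, foxtrot, golf, delta, foxtrot, kilo]
i=0: L=bravo, R=golf=BASE -> take LEFT -> bravo
i=1: L=alpha R=alpha -> agree -> alpha
i=2: L=alpha R=alpha -> agree -> alpha
i=3: L=lima, R=foxtrot=BASE -> take LEFT -> lima
i=4: L=lima=BASE, R=golf -> take RIGHT -> golf
i=5: L=delta R=delta -> agree -> delta
i=6: L=foxtrot R=foxtrot -> agree -> foxtrot
i=7: L=kilo R=kilo -> agree -> kilo
Conflict count: 0

Answer: 0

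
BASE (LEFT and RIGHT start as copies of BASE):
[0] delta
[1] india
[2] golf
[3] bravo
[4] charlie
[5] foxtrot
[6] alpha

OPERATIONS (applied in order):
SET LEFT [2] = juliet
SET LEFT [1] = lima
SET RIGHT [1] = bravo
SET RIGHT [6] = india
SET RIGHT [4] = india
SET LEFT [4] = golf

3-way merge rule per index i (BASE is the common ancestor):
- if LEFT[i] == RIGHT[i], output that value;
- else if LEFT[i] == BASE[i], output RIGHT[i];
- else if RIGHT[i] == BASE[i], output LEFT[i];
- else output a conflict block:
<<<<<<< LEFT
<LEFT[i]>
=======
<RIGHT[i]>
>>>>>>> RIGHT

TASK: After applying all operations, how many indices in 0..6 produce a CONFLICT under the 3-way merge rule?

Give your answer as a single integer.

Answer: 2

Derivation:
Final LEFT:  [delta, lima, juliet, bravo, golf, foxtrot, alpha]
Final RIGHT: [delta, bravo, golf, bravo, india, foxtrot, india]
i=0: L=delta R=delta -> agree -> delta
i=1: BASE=india L=lima R=bravo all differ -> CONFLICT
i=2: L=juliet, R=golf=BASE -> take LEFT -> juliet
i=3: L=bravo R=bravo -> agree -> bravo
i=4: BASE=charlie L=golf R=india all differ -> CONFLICT
i=5: L=foxtrot R=foxtrot -> agree -> foxtrot
i=6: L=alpha=BASE, R=india -> take RIGHT -> india
Conflict count: 2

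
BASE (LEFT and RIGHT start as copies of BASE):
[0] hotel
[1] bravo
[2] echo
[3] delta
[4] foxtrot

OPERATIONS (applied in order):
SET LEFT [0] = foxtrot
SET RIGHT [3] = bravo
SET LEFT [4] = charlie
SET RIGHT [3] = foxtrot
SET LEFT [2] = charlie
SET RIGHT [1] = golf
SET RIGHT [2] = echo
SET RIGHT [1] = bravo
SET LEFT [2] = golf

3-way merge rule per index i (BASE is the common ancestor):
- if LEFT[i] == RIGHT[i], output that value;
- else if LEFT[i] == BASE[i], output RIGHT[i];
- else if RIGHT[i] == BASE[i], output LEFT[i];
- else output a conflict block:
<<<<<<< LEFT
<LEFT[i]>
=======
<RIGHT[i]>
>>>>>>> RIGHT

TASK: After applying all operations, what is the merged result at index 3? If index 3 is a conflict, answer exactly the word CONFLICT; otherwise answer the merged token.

Answer: foxtrot

Derivation:
Final LEFT:  [foxtrot, bravo, golf, delta, charlie]
Final RIGHT: [hotel, bravo, echo, foxtrot, foxtrot]
i=0: L=foxtrot, R=hotel=BASE -> take LEFT -> foxtrot
i=1: L=bravo R=bravo -> agree -> bravo
i=2: L=golf, R=echo=BASE -> take LEFT -> golf
i=3: L=delta=BASE, R=foxtrot -> take RIGHT -> foxtrot
i=4: L=charlie, R=foxtrot=BASE -> take LEFT -> charlie
Index 3 -> foxtrot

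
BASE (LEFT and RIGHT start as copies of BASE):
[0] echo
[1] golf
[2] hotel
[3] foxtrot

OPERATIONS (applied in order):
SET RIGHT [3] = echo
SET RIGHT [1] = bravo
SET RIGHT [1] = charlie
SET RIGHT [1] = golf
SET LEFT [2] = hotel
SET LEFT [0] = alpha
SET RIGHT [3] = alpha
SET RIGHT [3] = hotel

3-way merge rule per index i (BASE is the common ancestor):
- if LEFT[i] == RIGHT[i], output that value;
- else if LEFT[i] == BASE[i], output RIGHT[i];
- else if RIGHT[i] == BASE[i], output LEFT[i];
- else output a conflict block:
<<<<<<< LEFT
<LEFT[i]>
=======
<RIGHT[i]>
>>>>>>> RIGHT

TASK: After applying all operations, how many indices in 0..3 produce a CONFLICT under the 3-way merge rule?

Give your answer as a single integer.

Answer: 0

Derivation:
Final LEFT:  [alpha, golf, hotel, foxtrot]
Final RIGHT: [echo, golf, hotel, hotel]
i=0: L=alpha, R=echo=BASE -> take LEFT -> alpha
i=1: L=golf R=golf -> agree -> golf
i=2: L=hotel R=hotel -> agree -> hotel
i=3: L=foxtrot=BASE, R=hotel -> take RIGHT -> hotel
Conflict count: 0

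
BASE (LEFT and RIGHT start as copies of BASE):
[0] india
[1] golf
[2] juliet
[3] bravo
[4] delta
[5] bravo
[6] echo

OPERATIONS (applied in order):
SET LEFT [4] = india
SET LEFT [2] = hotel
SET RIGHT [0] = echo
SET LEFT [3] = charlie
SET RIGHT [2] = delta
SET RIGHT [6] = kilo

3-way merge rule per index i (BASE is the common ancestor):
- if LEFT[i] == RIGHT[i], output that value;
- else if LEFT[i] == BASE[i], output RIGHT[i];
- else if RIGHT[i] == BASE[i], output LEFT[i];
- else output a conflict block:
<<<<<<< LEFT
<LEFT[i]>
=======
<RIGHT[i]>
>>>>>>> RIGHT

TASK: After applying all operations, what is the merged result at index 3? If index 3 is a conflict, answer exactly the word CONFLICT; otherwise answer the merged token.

Final LEFT:  [india, golf, hotel, charlie, india, bravo, echo]
Final RIGHT: [echo, golf, delta, bravo, delta, bravo, kilo]
i=0: L=india=BASE, R=echo -> take RIGHT -> echo
i=1: L=golf R=golf -> agree -> golf
i=2: BASE=juliet L=hotel R=delta all differ -> CONFLICT
i=3: L=charlie, R=bravo=BASE -> take LEFT -> charlie
i=4: L=india, R=delta=BASE -> take LEFT -> india
i=5: L=bravo R=bravo -> agree -> bravo
i=6: L=echo=BASE, R=kilo -> take RIGHT -> kilo
Index 3 -> charlie

Answer: charlie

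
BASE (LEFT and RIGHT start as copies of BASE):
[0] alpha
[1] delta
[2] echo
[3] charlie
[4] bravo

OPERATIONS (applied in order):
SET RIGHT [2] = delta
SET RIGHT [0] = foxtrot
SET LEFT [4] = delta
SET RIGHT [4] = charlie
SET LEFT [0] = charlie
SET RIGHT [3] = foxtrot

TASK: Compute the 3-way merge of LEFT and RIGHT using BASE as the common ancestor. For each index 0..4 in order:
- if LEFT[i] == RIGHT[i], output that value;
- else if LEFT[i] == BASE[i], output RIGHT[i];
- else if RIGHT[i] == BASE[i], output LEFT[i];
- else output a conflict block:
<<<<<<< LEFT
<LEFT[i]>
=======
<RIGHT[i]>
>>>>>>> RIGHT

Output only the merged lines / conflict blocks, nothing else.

Final LEFT:  [charlie, delta, echo, charlie, delta]
Final RIGHT: [foxtrot, delta, delta, foxtrot, charlie]
i=0: BASE=alpha L=charlie R=foxtrot all differ -> CONFLICT
i=1: L=delta R=delta -> agree -> delta
i=2: L=echo=BASE, R=delta -> take RIGHT -> delta
i=3: L=charlie=BASE, R=foxtrot -> take RIGHT -> foxtrot
i=4: BASE=bravo L=delta R=charlie all differ -> CONFLICT

Answer: <<<<<<< LEFT
charlie
=======
foxtrot
>>>>>>> RIGHT
delta
delta
foxtrot
<<<<<<< LEFT
delta
=======
charlie
>>>>>>> RIGHT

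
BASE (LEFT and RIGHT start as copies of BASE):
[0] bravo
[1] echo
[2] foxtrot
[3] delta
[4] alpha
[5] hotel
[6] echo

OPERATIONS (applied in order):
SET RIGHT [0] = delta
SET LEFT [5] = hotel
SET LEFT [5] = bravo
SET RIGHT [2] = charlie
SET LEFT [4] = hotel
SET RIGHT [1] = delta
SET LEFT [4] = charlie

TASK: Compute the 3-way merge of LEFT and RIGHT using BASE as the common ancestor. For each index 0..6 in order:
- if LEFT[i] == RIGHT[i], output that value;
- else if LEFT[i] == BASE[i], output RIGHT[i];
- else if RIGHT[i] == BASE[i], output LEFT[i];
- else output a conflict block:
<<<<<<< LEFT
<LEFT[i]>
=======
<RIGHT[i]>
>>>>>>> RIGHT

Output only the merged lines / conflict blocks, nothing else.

Answer: delta
delta
charlie
delta
charlie
bravo
echo

Derivation:
Final LEFT:  [bravo, echo, foxtrot, delta, charlie, bravo, echo]
Final RIGHT: [delta, delta, charlie, delta, alpha, hotel, echo]
i=0: L=bravo=BASE, R=delta -> take RIGHT -> delta
i=1: L=echo=BASE, R=delta -> take RIGHT -> delta
i=2: L=foxtrot=BASE, R=charlie -> take RIGHT -> charlie
i=3: L=delta R=delta -> agree -> delta
i=4: L=charlie, R=alpha=BASE -> take LEFT -> charlie
i=5: L=bravo, R=hotel=BASE -> take LEFT -> bravo
i=6: L=echo R=echo -> agree -> echo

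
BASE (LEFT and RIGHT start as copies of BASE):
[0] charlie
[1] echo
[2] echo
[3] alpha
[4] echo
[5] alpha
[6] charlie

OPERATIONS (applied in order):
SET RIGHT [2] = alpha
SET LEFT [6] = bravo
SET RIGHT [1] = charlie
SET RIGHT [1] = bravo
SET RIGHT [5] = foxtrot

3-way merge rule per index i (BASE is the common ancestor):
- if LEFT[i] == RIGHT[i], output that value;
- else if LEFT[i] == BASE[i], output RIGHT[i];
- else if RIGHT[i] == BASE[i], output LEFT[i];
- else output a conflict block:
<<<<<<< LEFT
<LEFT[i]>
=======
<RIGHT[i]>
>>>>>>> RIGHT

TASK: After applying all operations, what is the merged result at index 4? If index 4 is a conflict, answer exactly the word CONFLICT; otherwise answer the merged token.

Answer: echo

Derivation:
Final LEFT:  [charlie, echo, echo, alpha, echo, alpha, bravo]
Final RIGHT: [charlie, bravo, alpha, alpha, echo, foxtrot, charlie]
i=0: L=charlie R=charlie -> agree -> charlie
i=1: L=echo=BASE, R=bravo -> take RIGHT -> bravo
i=2: L=echo=BASE, R=alpha -> take RIGHT -> alpha
i=3: L=alpha R=alpha -> agree -> alpha
i=4: L=echo R=echo -> agree -> echo
i=5: L=alpha=BASE, R=foxtrot -> take RIGHT -> foxtrot
i=6: L=bravo, R=charlie=BASE -> take LEFT -> bravo
Index 4 -> echo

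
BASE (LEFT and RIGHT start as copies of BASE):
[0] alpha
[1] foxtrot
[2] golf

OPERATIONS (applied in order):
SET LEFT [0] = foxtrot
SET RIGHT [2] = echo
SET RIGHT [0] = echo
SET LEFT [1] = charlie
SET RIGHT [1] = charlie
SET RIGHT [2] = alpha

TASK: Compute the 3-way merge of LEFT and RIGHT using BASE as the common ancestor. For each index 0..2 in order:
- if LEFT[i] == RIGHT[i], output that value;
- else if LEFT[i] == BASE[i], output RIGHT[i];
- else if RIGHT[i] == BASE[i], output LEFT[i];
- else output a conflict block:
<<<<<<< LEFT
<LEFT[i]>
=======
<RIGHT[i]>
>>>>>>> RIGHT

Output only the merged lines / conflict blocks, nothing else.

Answer: <<<<<<< LEFT
foxtrot
=======
echo
>>>>>>> RIGHT
charlie
alpha

Derivation:
Final LEFT:  [foxtrot, charlie, golf]
Final RIGHT: [echo, charlie, alpha]
i=0: BASE=alpha L=foxtrot R=echo all differ -> CONFLICT
i=1: L=charlie R=charlie -> agree -> charlie
i=2: L=golf=BASE, R=alpha -> take RIGHT -> alpha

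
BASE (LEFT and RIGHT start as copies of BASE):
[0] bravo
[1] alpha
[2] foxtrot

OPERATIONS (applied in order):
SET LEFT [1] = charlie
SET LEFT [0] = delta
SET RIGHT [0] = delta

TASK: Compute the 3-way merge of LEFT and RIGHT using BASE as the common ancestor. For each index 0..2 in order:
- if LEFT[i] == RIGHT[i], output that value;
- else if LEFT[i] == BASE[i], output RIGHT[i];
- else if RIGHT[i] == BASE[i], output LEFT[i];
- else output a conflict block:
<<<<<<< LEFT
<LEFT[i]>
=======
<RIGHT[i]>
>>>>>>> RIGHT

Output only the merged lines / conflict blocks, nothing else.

Final LEFT:  [delta, charlie, foxtrot]
Final RIGHT: [delta, alpha, foxtrot]
i=0: L=delta R=delta -> agree -> delta
i=1: L=charlie, R=alpha=BASE -> take LEFT -> charlie
i=2: L=foxtrot R=foxtrot -> agree -> foxtrot

Answer: delta
charlie
foxtrot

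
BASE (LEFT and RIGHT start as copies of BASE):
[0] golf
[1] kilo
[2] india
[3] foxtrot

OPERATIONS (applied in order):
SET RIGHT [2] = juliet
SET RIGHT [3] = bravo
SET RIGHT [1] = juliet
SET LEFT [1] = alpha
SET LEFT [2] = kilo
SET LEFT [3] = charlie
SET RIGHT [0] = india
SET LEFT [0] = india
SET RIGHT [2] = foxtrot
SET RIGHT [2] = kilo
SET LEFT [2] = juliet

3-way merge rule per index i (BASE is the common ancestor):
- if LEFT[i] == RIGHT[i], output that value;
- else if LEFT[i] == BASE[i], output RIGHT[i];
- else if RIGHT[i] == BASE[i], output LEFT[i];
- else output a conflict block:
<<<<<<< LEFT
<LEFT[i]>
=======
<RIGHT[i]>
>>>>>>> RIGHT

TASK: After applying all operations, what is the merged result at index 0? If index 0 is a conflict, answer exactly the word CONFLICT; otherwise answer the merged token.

Answer: india

Derivation:
Final LEFT:  [india, alpha, juliet, charlie]
Final RIGHT: [india, juliet, kilo, bravo]
i=0: L=india R=india -> agree -> india
i=1: BASE=kilo L=alpha R=juliet all differ -> CONFLICT
i=2: BASE=india L=juliet R=kilo all differ -> CONFLICT
i=3: BASE=foxtrot L=charlie R=bravo all differ -> CONFLICT
Index 0 -> india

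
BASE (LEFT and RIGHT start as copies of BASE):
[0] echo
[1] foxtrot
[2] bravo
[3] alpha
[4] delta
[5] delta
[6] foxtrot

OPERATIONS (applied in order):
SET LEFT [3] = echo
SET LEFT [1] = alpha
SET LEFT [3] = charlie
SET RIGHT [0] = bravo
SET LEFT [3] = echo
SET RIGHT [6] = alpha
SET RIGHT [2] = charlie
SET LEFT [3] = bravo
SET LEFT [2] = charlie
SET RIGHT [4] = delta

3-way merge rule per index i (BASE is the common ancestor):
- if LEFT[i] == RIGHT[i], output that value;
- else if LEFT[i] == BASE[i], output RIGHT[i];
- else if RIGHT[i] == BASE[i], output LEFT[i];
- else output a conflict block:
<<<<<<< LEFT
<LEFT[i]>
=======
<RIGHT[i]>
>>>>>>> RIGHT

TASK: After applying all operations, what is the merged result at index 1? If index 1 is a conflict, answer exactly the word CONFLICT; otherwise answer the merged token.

Final LEFT:  [echo, alpha, charlie, bravo, delta, delta, foxtrot]
Final RIGHT: [bravo, foxtrot, charlie, alpha, delta, delta, alpha]
i=0: L=echo=BASE, R=bravo -> take RIGHT -> bravo
i=1: L=alpha, R=foxtrot=BASE -> take LEFT -> alpha
i=2: L=charlie R=charlie -> agree -> charlie
i=3: L=bravo, R=alpha=BASE -> take LEFT -> bravo
i=4: L=delta R=delta -> agree -> delta
i=5: L=delta R=delta -> agree -> delta
i=6: L=foxtrot=BASE, R=alpha -> take RIGHT -> alpha
Index 1 -> alpha

Answer: alpha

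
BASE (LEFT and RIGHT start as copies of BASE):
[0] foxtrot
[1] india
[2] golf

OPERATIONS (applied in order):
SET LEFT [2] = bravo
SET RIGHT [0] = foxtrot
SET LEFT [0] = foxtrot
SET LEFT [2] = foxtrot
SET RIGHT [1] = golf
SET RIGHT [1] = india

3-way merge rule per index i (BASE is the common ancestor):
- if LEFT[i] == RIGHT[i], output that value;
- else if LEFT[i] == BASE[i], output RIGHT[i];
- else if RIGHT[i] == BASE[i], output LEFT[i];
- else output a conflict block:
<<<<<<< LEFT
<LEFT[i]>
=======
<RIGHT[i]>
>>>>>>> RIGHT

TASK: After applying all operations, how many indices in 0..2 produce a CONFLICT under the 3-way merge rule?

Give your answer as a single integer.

Final LEFT:  [foxtrot, india, foxtrot]
Final RIGHT: [foxtrot, india, golf]
i=0: L=foxtrot R=foxtrot -> agree -> foxtrot
i=1: L=india R=india -> agree -> india
i=2: L=foxtrot, R=golf=BASE -> take LEFT -> foxtrot
Conflict count: 0

Answer: 0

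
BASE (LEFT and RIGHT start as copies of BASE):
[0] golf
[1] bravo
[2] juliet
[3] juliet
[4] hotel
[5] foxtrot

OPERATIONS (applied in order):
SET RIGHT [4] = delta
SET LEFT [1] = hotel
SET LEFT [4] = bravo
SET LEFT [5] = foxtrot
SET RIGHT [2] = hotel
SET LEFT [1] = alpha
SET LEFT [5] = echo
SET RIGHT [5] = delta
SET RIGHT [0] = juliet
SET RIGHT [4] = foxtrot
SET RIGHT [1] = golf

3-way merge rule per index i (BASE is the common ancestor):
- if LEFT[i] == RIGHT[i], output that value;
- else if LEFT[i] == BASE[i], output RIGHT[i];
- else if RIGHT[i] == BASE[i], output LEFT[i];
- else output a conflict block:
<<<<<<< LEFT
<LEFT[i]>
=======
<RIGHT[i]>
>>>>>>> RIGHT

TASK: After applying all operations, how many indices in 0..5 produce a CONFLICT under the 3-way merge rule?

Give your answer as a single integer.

Answer: 3

Derivation:
Final LEFT:  [golf, alpha, juliet, juliet, bravo, echo]
Final RIGHT: [juliet, golf, hotel, juliet, foxtrot, delta]
i=0: L=golf=BASE, R=juliet -> take RIGHT -> juliet
i=1: BASE=bravo L=alpha R=golf all differ -> CONFLICT
i=2: L=juliet=BASE, R=hotel -> take RIGHT -> hotel
i=3: L=juliet R=juliet -> agree -> juliet
i=4: BASE=hotel L=bravo R=foxtrot all differ -> CONFLICT
i=5: BASE=foxtrot L=echo R=delta all differ -> CONFLICT
Conflict count: 3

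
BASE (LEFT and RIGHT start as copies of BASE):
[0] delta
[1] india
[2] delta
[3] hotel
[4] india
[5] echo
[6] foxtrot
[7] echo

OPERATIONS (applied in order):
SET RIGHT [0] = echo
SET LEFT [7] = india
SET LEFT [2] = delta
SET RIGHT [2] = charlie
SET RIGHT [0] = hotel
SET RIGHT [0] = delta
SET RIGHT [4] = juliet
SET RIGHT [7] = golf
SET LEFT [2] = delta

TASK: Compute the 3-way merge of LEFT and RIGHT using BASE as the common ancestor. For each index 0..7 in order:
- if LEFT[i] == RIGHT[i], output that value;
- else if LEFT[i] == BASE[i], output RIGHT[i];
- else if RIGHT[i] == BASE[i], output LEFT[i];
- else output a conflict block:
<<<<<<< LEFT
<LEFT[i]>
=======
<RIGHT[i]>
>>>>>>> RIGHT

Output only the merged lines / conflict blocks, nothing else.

Answer: delta
india
charlie
hotel
juliet
echo
foxtrot
<<<<<<< LEFT
india
=======
golf
>>>>>>> RIGHT

Derivation:
Final LEFT:  [delta, india, delta, hotel, india, echo, foxtrot, india]
Final RIGHT: [delta, india, charlie, hotel, juliet, echo, foxtrot, golf]
i=0: L=delta R=delta -> agree -> delta
i=1: L=india R=india -> agree -> india
i=2: L=delta=BASE, R=charlie -> take RIGHT -> charlie
i=3: L=hotel R=hotel -> agree -> hotel
i=4: L=india=BASE, R=juliet -> take RIGHT -> juliet
i=5: L=echo R=echo -> agree -> echo
i=6: L=foxtrot R=foxtrot -> agree -> foxtrot
i=7: BASE=echo L=india R=golf all differ -> CONFLICT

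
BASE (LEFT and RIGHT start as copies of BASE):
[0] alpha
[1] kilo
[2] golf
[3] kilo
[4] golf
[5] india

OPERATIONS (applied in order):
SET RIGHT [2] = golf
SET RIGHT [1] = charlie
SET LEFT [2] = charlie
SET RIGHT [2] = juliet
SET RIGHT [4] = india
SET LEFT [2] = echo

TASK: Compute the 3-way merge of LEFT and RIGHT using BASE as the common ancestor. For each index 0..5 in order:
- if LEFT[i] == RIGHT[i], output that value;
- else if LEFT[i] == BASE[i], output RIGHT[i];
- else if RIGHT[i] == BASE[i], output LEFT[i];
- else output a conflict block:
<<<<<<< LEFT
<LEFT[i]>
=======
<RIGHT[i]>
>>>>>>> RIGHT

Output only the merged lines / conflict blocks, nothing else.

Final LEFT:  [alpha, kilo, echo, kilo, golf, india]
Final RIGHT: [alpha, charlie, juliet, kilo, india, india]
i=0: L=alpha R=alpha -> agree -> alpha
i=1: L=kilo=BASE, R=charlie -> take RIGHT -> charlie
i=2: BASE=golf L=echo R=juliet all differ -> CONFLICT
i=3: L=kilo R=kilo -> agree -> kilo
i=4: L=golf=BASE, R=india -> take RIGHT -> india
i=5: L=india R=india -> agree -> india

Answer: alpha
charlie
<<<<<<< LEFT
echo
=======
juliet
>>>>>>> RIGHT
kilo
india
india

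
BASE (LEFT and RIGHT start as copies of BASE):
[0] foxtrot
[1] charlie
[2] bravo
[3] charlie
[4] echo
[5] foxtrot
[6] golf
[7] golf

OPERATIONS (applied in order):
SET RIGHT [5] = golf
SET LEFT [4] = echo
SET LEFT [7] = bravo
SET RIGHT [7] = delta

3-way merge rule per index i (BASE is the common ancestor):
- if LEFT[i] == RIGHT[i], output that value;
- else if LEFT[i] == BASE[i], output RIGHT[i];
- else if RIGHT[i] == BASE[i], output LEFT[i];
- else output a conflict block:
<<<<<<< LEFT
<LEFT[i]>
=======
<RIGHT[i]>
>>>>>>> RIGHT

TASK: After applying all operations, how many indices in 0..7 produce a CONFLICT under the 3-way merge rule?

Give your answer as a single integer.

Answer: 1

Derivation:
Final LEFT:  [foxtrot, charlie, bravo, charlie, echo, foxtrot, golf, bravo]
Final RIGHT: [foxtrot, charlie, bravo, charlie, echo, golf, golf, delta]
i=0: L=foxtrot R=foxtrot -> agree -> foxtrot
i=1: L=charlie R=charlie -> agree -> charlie
i=2: L=bravo R=bravo -> agree -> bravo
i=3: L=charlie R=charlie -> agree -> charlie
i=4: L=echo R=echo -> agree -> echo
i=5: L=foxtrot=BASE, R=golf -> take RIGHT -> golf
i=6: L=golf R=golf -> agree -> golf
i=7: BASE=golf L=bravo R=delta all differ -> CONFLICT
Conflict count: 1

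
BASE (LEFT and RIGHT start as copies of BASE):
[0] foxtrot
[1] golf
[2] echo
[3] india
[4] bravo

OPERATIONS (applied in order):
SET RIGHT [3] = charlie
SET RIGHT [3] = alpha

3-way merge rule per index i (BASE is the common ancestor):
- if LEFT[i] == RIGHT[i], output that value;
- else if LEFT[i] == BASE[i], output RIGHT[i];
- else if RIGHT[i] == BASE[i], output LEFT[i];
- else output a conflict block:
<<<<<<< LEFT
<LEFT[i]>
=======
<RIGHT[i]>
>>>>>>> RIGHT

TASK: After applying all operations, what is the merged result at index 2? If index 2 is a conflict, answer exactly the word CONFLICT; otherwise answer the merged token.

Final LEFT:  [foxtrot, golf, echo, india, bravo]
Final RIGHT: [foxtrot, golf, echo, alpha, bravo]
i=0: L=foxtrot R=foxtrot -> agree -> foxtrot
i=1: L=golf R=golf -> agree -> golf
i=2: L=echo R=echo -> agree -> echo
i=3: L=india=BASE, R=alpha -> take RIGHT -> alpha
i=4: L=bravo R=bravo -> agree -> bravo
Index 2 -> echo

Answer: echo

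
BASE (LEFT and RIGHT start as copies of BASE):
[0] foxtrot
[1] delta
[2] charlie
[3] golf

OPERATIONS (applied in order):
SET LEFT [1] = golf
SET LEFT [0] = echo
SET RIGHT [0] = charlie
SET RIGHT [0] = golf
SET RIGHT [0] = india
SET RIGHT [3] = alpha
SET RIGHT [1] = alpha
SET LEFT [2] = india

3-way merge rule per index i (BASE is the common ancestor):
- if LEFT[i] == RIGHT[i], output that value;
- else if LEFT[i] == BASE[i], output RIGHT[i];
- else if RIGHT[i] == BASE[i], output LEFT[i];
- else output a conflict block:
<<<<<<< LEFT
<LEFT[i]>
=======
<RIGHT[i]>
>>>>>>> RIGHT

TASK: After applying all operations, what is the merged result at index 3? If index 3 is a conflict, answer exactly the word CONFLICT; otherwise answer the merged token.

Final LEFT:  [echo, golf, india, golf]
Final RIGHT: [india, alpha, charlie, alpha]
i=0: BASE=foxtrot L=echo R=india all differ -> CONFLICT
i=1: BASE=delta L=golf R=alpha all differ -> CONFLICT
i=2: L=india, R=charlie=BASE -> take LEFT -> india
i=3: L=golf=BASE, R=alpha -> take RIGHT -> alpha
Index 3 -> alpha

Answer: alpha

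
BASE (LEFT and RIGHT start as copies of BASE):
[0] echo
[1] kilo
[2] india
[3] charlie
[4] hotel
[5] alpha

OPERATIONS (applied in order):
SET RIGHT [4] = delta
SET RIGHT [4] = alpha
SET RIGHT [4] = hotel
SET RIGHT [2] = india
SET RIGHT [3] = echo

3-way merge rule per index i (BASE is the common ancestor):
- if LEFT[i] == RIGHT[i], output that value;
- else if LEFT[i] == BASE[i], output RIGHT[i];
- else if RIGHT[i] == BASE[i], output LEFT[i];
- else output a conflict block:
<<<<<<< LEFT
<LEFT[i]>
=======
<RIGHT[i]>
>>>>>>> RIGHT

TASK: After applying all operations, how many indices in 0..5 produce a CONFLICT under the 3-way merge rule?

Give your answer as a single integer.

Answer: 0

Derivation:
Final LEFT:  [echo, kilo, india, charlie, hotel, alpha]
Final RIGHT: [echo, kilo, india, echo, hotel, alpha]
i=0: L=echo R=echo -> agree -> echo
i=1: L=kilo R=kilo -> agree -> kilo
i=2: L=india R=india -> agree -> india
i=3: L=charlie=BASE, R=echo -> take RIGHT -> echo
i=4: L=hotel R=hotel -> agree -> hotel
i=5: L=alpha R=alpha -> agree -> alpha
Conflict count: 0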